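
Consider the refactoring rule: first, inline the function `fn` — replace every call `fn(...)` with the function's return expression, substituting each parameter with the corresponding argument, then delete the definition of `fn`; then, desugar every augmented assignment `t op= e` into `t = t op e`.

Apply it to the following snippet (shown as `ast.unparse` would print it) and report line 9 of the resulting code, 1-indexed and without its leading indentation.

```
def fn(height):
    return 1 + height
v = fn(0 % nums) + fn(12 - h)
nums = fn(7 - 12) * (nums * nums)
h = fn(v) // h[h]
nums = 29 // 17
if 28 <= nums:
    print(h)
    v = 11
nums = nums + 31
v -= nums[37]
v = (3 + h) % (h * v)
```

v = v - nums[37]

Transformed code:
v = 1 + 0 % nums + (1 + (12 - h))
nums = (1 + (7 - 12)) * (nums * nums)
h = (1 + v) // h[h]
nums = 29 // 17
if 28 <= nums:
    print(h)
    v = 11
nums = nums + 31
v = v - nums[37]
v = (3 + h) % (h * v)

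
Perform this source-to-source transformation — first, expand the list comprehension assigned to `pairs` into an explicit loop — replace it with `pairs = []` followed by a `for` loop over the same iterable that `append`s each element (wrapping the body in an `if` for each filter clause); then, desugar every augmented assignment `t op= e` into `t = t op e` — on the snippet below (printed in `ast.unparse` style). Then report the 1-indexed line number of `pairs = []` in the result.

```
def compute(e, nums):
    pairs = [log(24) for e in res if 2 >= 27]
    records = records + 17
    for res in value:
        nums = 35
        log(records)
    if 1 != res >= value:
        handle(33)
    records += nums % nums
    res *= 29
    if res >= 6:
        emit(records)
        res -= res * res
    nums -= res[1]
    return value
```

Transformed code:
def compute(e, nums):
    pairs = []
    for e in res:
        if 2 >= 27:
            pairs.append(log(24))
    records = records + 17
    for res in value:
        nums = 35
        log(records)
    if 1 != res >= value:
        handle(33)
    records = records + nums % nums
    res = res * 29
    if res >= 6:
        emit(records)
        res = res - res * res
    nums = nums - res[1]
    return value

2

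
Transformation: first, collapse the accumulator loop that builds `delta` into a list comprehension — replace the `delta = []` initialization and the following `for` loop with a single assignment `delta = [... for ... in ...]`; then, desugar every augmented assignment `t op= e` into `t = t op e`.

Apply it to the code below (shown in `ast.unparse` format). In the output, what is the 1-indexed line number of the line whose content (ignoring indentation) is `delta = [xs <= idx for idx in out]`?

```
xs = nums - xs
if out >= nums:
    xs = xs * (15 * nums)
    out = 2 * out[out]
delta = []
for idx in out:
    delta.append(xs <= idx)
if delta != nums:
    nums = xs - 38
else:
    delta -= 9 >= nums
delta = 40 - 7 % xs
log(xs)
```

Transformed code:
xs = nums - xs
if out >= nums:
    xs = xs * (15 * nums)
    out = 2 * out[out]
delta = [xs <= idx for idx in out]
if delta != nums:
    nums = xs - 38
else:
    delta = delta - (9 >= nums)
delta = 40 - 7 % xs
log(xs)

5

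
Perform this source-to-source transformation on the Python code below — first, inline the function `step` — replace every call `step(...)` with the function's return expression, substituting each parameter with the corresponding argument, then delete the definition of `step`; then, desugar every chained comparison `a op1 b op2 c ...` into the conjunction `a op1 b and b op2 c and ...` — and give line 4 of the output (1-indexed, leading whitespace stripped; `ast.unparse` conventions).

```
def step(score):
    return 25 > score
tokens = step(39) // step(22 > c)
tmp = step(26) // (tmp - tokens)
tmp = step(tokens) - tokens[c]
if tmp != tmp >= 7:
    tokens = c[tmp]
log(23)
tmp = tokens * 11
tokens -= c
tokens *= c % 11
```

if tmp != tmp and tmp >= 7:

Transformed code:
tokens = (25 > 39) // (25 > (22 > c))
tmp = (25 > 26) // (tmp - tokens)
tmp = (25 > tokens) - tokens[c]
if tmp != tmp and tmp >= 7:
    tokens = c[tmp]
log(23)
tmp = tokens * 11
tokens -= c
tokens *= c % 11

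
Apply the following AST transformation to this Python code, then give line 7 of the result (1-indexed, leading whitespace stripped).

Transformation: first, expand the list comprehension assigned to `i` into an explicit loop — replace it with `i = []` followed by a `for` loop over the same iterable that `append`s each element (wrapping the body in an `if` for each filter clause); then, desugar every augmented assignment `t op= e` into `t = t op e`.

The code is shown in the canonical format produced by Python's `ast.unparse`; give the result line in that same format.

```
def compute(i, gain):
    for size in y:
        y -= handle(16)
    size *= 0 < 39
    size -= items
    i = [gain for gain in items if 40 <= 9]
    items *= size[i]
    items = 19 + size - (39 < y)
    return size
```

for gain in items:

Transformed code:
def compute(i, gain):
    for size in y:
        y = y - handle(16)
    size = size * (0 < 39)
    size = size - items
    i = []
    for gain in items:
        if 40 <= 9:
            i.append(gain)
    items = items * size[i]
    items = 19 + size - (39 < y)
    return size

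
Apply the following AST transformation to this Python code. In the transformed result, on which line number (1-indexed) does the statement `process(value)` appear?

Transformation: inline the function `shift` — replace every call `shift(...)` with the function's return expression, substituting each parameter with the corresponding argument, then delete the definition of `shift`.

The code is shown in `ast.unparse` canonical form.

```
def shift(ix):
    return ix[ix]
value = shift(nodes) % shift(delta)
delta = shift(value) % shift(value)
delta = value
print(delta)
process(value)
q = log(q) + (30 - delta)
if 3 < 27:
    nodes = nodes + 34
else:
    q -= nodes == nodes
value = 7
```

Transformed code:
value = nodes[nodes] % delta[delta]
delta = value[value] % value[value]
delta = value
print(delta)
process(value)
q = log(q) + (30 - delta)
if 3 < 27:
    nodes = nodes + 34
else:
    q -= nodes == nodes
value = 7

5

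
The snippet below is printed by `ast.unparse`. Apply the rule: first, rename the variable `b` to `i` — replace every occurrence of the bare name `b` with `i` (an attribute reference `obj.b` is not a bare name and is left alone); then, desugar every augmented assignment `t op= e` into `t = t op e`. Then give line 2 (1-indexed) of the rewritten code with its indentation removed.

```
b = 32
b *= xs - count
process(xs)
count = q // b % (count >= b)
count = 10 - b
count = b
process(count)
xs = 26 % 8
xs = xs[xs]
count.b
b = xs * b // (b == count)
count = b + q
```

Transformed code:
i = 32
i = i * (xs - count)
process(xs)
count = q // i % (count >= i)
count = 10 - i
count = i
process(count)
xs = 26 % 8
xs = xs[xs]
count.b
i = xs * i // (i == count)
count = i + q

i = i * (xs - count)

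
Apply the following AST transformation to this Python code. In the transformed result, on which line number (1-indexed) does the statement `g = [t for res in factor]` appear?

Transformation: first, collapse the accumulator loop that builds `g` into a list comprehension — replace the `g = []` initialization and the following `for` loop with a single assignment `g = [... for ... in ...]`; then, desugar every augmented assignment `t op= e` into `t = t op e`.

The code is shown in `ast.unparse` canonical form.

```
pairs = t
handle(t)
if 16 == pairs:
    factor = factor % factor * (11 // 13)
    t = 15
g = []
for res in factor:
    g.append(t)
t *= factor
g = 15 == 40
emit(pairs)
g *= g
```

Transformed code:
pairs = t
handle(t)
if 16 == pairs:
    factor = factor % factor * (11 // 13)
    t = 15
g = [t for res in factor]
t = t * factor
g = 15 == 40
emit(pairs)
g = g * g

6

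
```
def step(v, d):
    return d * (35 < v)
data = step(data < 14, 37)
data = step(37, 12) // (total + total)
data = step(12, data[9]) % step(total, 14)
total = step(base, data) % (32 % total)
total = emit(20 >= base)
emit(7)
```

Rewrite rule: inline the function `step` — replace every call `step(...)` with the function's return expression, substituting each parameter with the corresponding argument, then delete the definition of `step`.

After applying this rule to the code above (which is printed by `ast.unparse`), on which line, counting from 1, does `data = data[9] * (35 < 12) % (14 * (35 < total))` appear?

3

Transformed code:
data = 37 * (35 < (data < 14))
data = 12 * (35 < 37) // (total + total)
data = data[9] * (35 < 12) % (14 * (35 < total))
total = data * (35 < base) % (32 % total)
total = emit(20 >= base)
emit(7)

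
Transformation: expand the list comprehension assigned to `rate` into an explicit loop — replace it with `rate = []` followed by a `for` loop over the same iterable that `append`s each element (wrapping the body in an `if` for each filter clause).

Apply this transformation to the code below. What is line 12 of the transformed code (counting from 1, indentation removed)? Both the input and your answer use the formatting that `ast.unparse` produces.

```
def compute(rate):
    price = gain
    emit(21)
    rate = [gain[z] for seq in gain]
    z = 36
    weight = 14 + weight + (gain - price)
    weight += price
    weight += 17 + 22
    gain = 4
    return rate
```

return rate

Transformed code:
def compute(rate):
    price = gain
    emit(21)
    rate = []
    for seq in gain:
        rate.append(gain[z])
    z = 36
    weight = 14 + weight + (gain - price)
    weight += price
    weight += 17 + 22
    gain = 4
    return rate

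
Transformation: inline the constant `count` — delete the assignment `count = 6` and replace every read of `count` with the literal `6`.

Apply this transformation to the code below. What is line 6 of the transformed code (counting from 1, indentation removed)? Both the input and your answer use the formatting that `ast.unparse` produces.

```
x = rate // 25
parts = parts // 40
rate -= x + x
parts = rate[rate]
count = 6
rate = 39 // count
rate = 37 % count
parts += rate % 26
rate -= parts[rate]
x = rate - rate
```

rate = 37 % 6

Transformed code:
x = rate // 25
parts = parts // 40
rate -= x + x
parts = rate[rate]
rate = 39 // 6
rate = 37 % 6
parts += rate % 26
rate -= parts[rate]
x = rate - rate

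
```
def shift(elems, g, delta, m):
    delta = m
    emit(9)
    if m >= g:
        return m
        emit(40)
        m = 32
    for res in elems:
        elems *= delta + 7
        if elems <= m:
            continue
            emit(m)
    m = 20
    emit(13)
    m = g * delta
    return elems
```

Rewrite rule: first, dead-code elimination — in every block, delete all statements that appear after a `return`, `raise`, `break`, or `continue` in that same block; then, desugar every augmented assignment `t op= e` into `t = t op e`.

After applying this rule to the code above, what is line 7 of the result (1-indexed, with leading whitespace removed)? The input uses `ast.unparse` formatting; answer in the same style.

Transformed code:
def shift(elems, g, delta, m):
    delta = m
    emit(9)
    if m >= g:
        return m
    for res in elems:
        elems = elems * (delta + 7)
        if elems <= m:
            continue
    m = 20
    emit(13)
    m = g * delta
    return elems

elems = elems * (delta + 7)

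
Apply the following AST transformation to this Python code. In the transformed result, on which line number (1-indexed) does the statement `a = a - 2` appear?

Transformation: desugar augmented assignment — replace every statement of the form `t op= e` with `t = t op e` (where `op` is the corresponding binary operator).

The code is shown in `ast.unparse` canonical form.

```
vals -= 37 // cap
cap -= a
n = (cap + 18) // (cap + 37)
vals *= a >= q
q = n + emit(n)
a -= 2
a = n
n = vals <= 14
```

Transformed code:
vals = vals - 37 // cap
cap = cap - a
n = (cap + 18) // (cap + 37)
vals = vals * (a >= q)
q = n + emit(n)
a = a - 2
a = n
n = vals <= 14

6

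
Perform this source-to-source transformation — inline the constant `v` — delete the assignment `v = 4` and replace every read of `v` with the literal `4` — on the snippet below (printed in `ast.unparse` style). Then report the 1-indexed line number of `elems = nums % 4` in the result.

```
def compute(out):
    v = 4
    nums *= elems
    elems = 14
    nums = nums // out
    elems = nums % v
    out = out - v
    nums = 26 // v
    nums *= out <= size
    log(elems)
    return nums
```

Transformed code:
def compute(out):
    nums *= elems
    elems = 14
    nums = nums // out
    elems = nums % 4
    out = out - 4
    nums = 26 // 4
    nums *= out <= size
    log(elems)
    return nums

5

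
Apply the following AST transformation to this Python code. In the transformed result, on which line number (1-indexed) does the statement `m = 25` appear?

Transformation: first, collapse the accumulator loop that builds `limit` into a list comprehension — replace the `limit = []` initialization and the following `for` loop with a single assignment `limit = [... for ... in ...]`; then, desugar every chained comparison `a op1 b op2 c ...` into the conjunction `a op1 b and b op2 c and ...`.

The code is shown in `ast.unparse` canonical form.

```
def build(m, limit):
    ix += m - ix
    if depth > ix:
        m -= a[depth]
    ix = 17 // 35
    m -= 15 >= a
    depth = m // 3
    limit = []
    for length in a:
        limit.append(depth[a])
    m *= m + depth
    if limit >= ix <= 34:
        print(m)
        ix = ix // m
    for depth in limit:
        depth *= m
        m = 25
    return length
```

15

Transformed code:
def build(m, limit):
    ix += m - ix
    if depth > ix:
        m -= a[depth]
    ix = 17 // 35
    m -= 15 >= a
    depth = m // 3
    limit = [depth[a] for length in a]
    m *= m + depth
    if limit >= ix and ix <= 34:
        print(m)
        ix = ix // m
    for depth in limit:
        depth *= m
        m = 25
    return length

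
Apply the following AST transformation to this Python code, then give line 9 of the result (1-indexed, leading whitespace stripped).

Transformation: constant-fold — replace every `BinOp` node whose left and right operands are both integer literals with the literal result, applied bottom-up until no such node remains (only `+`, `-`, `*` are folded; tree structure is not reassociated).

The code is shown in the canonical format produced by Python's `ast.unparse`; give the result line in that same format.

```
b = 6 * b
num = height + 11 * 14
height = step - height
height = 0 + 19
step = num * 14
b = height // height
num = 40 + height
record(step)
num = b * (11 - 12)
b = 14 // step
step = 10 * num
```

num = b * -1

Transformed code:
b = 6 * b
num = height + 154
height = step - height
height = 19
step = num * 14
b = height // height
num = 40 + height
record(step)
num = b * -1
b = 14 // step
step = 10 * num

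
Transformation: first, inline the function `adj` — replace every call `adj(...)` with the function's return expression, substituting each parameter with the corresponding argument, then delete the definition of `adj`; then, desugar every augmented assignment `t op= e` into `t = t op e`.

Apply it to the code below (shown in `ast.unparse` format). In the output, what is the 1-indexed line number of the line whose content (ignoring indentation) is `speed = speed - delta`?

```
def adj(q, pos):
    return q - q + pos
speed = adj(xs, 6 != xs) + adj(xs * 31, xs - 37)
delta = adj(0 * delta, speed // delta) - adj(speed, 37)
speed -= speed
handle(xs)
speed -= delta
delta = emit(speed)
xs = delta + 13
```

Transformed code:
speed = xs - xs + (6 != xs) + (xs * 31 - xs * 31 + (xs - 37))
delta = 0 * delta - 0 * delta + speed // delta - (speed - speed + 37)
speed = speed - speed
handle(xs)
speed = speed - delta
delta = emit(speed)
xs = delta + 13

5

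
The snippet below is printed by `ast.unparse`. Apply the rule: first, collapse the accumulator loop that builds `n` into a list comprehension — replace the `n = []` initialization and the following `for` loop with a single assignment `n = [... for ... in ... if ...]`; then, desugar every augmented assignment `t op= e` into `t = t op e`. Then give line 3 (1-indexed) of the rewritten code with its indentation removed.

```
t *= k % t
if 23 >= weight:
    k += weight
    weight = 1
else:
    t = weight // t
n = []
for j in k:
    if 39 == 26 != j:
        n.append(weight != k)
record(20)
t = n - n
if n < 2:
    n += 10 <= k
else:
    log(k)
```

k = k + weight

Transformed code:
t = t * (k % t)
if 23 >= weight:
    k = k + weight
    weight = 1
else:
    t = weight // t
n = [weight != k for j in k if 39 == 26 != j]
record(20)
t = n - n
if n < 2:
    n = n + (10 <= k)
else:
    log(k)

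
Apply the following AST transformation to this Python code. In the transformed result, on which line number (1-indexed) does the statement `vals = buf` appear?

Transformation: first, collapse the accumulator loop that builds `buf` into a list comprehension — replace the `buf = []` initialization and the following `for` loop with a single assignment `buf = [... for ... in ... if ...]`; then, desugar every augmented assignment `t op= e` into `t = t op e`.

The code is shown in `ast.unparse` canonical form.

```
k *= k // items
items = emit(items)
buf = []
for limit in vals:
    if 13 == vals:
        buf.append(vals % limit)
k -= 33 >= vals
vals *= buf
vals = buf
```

6

Transformed code:
k = k * (k // items)
items = emit(items)
buf = [vals % limit for limit in vals if 13 == vals]
k = k - (33 >= vals)
vals = vals * buf
vals = buf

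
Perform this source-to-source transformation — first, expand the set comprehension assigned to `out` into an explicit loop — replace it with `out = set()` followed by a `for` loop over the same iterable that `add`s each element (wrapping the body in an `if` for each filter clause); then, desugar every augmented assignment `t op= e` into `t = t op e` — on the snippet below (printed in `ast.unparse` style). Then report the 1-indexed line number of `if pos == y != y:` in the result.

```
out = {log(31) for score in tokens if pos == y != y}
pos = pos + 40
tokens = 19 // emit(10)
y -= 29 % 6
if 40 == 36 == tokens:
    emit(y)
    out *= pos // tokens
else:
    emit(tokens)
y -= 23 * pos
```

3

Transformed code:
out = set()
for score in tokens:
    if pos == y != y:
        out.add(log(31))
pos = pos + 40
tokens = 19 // emit(10)
y = y - 29 % 6
if 40 == 36 == tokens:
    emit(y)
    out = out * (pos // tokens)
else:
    emit(tokens)
y = y - 23 * pos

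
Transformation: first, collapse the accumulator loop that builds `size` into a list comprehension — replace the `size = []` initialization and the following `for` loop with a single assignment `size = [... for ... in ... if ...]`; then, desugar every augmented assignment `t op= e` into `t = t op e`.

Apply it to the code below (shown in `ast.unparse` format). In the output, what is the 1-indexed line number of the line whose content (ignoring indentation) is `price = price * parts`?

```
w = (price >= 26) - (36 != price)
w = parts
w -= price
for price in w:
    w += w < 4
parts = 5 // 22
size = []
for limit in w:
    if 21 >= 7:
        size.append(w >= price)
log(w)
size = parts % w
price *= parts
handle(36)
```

10

Transformed code:
w = (price >= 26) - (36 != price)
w = parts
w = w - price
for price in w:
    w = w + (w < 4)
parts = 5 // 22
size = [w >= price for limit in w if 21 >= 7]
log(w)
size = parts % w
price = price * parts
handle(36)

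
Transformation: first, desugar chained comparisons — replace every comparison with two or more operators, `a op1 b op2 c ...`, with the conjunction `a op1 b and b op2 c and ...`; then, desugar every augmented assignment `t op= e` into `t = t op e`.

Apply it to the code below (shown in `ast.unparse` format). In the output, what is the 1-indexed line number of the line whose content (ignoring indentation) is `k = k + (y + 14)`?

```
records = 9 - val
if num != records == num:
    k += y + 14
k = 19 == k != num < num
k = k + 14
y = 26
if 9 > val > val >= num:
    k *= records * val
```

3

Transformed code:
records = 9 - val
if num != records and records == num:
    k = k + (y + 14)
k = 19 == k and k != num and (num < num)
k = k + 14
y = 26
if 9 > val and val > val and (val >= num):
    k = k * (records * val)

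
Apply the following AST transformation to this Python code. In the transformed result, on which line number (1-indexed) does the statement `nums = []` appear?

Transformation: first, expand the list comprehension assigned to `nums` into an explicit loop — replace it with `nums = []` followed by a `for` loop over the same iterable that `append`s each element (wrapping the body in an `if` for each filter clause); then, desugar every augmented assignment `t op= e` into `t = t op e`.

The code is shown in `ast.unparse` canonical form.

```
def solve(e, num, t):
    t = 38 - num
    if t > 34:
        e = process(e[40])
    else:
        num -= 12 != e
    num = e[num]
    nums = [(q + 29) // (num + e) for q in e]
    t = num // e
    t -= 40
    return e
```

Transformed code:
def solve(e, num, t):
    t = 38 - num
    if t > 34:
        e = process(e[40])
    else:
        num = num - (12 != e)
    num = e[num]
    nums = []
    for q in e:
        nums.append((q + 29) // (num + e))
    t = num // e
    t = t - 40
    return e

8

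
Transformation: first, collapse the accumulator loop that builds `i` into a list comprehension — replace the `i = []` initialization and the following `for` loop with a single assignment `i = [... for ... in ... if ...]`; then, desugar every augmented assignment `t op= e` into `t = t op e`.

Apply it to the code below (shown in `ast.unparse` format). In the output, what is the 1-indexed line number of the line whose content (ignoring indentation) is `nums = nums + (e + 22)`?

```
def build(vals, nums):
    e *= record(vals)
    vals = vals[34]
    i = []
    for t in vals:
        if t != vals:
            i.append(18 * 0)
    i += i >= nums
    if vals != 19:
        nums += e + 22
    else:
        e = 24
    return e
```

7

Transformed code:
def build(vals, nums):
    e = e * record(vals)
    vals = vals[34]
    i = [18 * 0 for t in vals if t != vals]
    i = i + (i >= nums)
    if vals != 19:
        nums = nums + (e + 22)
    else:
        e = 24
    return e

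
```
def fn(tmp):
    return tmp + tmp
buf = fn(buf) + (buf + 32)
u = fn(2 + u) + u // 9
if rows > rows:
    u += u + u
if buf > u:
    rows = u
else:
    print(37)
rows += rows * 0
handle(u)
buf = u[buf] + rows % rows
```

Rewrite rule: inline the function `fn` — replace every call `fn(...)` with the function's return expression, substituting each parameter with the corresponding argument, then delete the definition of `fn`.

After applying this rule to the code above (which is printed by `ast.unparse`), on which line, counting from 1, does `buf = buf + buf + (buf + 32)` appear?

1

Transformed code:
buf = buf + buf + (buf + 32)
u = 2 + u + (2 + u) + u // 9
if rows > rows:
    u += u + u
if buf > u:
    rows = u
else:
    print(37)
rows += rows * 0
handle(u)
buf = u[buf] + rows % rows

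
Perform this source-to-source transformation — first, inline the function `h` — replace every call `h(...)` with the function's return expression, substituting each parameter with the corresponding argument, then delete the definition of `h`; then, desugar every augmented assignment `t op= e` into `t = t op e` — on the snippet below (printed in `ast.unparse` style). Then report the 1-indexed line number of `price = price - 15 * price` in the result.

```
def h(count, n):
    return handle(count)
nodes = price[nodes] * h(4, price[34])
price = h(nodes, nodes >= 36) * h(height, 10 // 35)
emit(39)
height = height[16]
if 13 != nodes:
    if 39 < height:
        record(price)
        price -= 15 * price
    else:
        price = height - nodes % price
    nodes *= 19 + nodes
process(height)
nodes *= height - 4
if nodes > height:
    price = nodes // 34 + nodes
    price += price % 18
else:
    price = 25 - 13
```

Transformed code:
nodes = price[nodes] * handle(4)
price = handle(nodes) * handle(height)
emit(39)
height = height[16]
if 13 != nodes:
    if 39 < height:
        record(price)
        price = price - 15 * price
    else:
        price = height - nodes % price
    nodes = nodes * (19 + nodes)
process(height)
nodes = nodes * (height - 4)
if nodes > height:
    price = nodes // 34 + nodes
    price = price + price % 18
else:
    price = 25 - 13

8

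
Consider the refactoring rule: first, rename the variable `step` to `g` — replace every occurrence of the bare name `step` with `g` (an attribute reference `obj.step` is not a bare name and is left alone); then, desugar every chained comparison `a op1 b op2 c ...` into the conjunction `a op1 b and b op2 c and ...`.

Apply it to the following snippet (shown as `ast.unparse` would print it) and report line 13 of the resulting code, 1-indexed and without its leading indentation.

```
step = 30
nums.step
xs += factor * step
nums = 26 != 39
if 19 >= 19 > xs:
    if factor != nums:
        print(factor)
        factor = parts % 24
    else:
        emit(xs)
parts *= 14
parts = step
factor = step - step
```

factor = g - g

Transformed code:
g = 30
nums.step
xs += factor * g
nums = 26 != 39
if 19 >= 19 and 19 > xs:
    if factor != nums:
        print(factor)
        factor = parts % 24
    else:
        emit(xs)
parts *= 14
parts = g
factor = g - g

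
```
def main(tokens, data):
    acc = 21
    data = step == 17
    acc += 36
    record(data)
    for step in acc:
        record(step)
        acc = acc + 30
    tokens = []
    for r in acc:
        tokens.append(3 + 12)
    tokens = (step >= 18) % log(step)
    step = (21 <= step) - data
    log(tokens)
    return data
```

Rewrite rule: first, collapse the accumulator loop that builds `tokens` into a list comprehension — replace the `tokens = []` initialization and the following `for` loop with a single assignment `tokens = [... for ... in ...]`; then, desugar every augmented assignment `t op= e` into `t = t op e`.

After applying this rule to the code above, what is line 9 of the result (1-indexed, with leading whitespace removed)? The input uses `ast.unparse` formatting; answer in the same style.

Transformed code:
def main(tokens, data):
    acc = 21
    data = step == 17
    acc = acc + 36
    record(data)
    for step in acc:
        record(step)
        acc = acc + 30
    tokens = [3 + 12 for r in acc]
    tokens = (step >= 18) % log(step)
    step = (21 <= step) - data
    log(tokens)
    return data

tokens = [3 + 12 for r in acc]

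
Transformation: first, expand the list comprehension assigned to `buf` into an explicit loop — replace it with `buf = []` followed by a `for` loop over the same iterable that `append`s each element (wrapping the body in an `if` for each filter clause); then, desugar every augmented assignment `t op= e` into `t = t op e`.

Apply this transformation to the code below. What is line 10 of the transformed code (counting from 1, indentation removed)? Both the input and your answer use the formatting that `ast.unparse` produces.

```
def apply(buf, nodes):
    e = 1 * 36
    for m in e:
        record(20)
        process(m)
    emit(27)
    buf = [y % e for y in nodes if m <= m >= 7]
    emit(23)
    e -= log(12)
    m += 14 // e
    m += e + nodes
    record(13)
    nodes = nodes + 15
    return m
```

Transformed code:
def apply(buf, nodes):
    e = 1 * 36
    for m in e:
        record(20)
        process(m)
    emit(27)
    buf = []
    for y in nodes:
        if m <= m >= 7:
            buf.append(y % e)
    emit(23)
    e = e - log(12)
    m = m + 14 // e
    m = m + (e + nodes)
    record(13)
    nodes = nodes + 15
    return m

buf.append(y % e)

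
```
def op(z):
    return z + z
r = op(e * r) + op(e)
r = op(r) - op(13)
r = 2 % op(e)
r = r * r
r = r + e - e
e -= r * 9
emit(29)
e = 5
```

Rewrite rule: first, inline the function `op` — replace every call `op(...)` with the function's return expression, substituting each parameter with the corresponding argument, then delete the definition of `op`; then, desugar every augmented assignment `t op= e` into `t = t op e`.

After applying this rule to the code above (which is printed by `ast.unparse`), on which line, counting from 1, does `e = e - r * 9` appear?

Transformed code:
r = e * r + e * r + (e + e)
r = r + r - (13 + 13)
r = 2 % (e + e)
r = r * r
r = r + e - e
e = e - r * 9
emit(29)
e = 5

6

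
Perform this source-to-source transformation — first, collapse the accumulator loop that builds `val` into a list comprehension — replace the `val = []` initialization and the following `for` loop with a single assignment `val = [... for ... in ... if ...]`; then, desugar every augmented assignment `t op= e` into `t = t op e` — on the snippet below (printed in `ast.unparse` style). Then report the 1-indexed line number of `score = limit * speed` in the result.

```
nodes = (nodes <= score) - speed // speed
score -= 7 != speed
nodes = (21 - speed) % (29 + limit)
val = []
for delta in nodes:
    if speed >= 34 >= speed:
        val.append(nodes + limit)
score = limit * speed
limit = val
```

5

Transformed code:
nodes = (nodes <= score) - speed // speed
score = score - (7 != speed)
nodes = (21 - speed) % (29 + limit)
val = [nodes + limit for delta in nodes if speed >= 34 >= speed]
score = limit * speed
limit = val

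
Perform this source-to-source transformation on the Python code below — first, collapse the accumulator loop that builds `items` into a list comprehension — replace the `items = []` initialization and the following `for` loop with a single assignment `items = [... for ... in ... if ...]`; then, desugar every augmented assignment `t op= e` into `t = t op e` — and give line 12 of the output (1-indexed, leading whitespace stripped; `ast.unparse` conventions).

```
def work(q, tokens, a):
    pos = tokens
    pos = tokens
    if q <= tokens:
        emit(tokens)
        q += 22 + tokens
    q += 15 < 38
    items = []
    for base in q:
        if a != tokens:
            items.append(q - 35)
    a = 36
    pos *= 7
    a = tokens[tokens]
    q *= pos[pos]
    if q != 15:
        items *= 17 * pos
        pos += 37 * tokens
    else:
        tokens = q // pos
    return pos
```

q = q * pos[pos]

Transformed code:
def work(q, tokens, a):
    pos = tokens
    pos = tokens
    if q <= tokens:
        emit(tokens)
        q = q + (22 + tokens)
    q = q + (15 < 38)
    items = [q - 35 for base in q if a != tokens]
    a = 36
    pos = pos * 7
    a = tokens[tokens]
    q = q * pos[pos]
    if q != 15:
        items = items * (17 * pos)
        pos = pos + 37 * tokens
    else:
        tokens = q // pos
    return pos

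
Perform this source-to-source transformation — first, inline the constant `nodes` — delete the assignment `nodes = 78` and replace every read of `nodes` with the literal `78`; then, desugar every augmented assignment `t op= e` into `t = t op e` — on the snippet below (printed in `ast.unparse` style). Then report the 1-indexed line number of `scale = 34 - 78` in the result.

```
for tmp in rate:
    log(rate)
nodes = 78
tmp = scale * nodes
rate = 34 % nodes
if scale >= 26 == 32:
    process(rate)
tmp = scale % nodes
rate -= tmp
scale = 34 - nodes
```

9

Transformed code:
for tmp in rate:
    log(rate)
tmp = scale * 78
rate = 34 % 78
if scale >= 26 == 32:
    process(rate)
tmp = scale % 78
rate = rate - tmp
scale = 34 - 78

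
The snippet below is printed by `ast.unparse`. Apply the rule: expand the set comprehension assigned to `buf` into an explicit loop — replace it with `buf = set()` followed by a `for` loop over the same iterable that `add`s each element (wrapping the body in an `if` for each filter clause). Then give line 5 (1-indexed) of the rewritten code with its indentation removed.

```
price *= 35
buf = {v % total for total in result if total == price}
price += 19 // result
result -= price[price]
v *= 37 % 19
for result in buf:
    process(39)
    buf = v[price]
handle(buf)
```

Transformed code:
price *= 35
buf = set()
for total in result:
    if total == price:
        buf.add(v % total)
price += 19 // result
result -= price[price]
v *= 37 % 19
for result in buf:
    process(39)
    buf = v[price]
handle(buf)

buf.add(v % total)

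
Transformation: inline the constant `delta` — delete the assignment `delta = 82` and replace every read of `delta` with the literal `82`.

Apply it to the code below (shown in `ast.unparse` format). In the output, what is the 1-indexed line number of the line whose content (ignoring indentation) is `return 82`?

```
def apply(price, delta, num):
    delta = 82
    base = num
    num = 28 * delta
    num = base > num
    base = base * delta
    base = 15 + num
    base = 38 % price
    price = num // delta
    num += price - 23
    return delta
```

10

Transformed code:
def apply(price, delta, num):
    base = num
    num = 28 * 82
    num = base > num
    base = base * 82
    base = 15 + num
    base = 38 % price
    price = num // 82
    num += price - 23
    return 82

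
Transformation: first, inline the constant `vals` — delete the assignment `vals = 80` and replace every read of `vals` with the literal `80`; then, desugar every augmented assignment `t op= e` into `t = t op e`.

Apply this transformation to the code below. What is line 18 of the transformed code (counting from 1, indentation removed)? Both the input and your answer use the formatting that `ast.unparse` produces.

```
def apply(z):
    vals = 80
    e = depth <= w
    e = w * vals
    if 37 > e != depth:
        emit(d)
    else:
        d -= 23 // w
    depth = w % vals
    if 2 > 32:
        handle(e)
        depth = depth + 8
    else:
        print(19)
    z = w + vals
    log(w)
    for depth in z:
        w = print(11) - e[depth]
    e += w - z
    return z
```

e = e + (w - z)

Transformed code:
def apply(z):
    e = depth <= w
    e = w * 80
    if 37 > e != depth:
        emit(d)
    else:
        d = d - 23 // w
    depth = w % 80
    if 2 > 32:
        handle(e)
        depth = depth + 8
    else:
        print(19)
    z = w + 80
    log(w)
    for depth in z:
        w = print(11) - e[depth]
    e = e + (w - z)
    return z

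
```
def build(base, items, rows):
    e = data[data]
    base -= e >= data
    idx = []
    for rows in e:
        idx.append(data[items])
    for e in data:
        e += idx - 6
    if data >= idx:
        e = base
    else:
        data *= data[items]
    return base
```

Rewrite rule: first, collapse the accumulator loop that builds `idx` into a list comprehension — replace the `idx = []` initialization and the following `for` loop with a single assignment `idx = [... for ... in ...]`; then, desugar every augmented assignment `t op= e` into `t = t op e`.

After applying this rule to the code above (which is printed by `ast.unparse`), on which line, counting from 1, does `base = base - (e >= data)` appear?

Transformed code:
def build(base, items, rows):
    e = data[data]
    base = base - (e >= data)
    idx = [data[items] for rows in e]
    for e in data:
        e = e + (idx - 6)
    if data >= idx:
        e = base
    else:
        data = data * data[items]
    return base

3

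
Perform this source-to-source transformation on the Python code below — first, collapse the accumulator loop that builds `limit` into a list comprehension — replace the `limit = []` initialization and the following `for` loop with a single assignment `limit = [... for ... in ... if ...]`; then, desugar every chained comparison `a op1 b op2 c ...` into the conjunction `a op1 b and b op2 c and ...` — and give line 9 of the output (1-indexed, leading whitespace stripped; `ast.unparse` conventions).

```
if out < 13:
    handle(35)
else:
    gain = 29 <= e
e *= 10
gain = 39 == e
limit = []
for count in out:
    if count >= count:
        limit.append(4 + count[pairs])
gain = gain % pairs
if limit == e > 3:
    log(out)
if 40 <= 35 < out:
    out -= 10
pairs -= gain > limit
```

Transformed code:
if out < 13:
    handle(35)
else:
    gain = 29 <= e
e *= 10
gain = 39 == e
limit = [4 + count[pairs] for count in out if count >= count]
gain = gain % pairs
if limit == e and e > 3:
    log(out)
if 40 <= 35 and 35 < out:
    out -= 10
pairs -= gain > limit

if limit == e and e > 3:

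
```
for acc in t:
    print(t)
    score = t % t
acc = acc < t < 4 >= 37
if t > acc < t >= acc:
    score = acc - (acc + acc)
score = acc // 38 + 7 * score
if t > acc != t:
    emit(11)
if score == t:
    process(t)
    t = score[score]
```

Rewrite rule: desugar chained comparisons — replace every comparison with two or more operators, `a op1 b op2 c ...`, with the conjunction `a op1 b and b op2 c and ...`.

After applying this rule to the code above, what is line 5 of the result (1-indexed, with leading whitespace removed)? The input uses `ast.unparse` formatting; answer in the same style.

Transformed code:
for acc in t:
    print(t)
    score = t % t
acc = acc < t and t < 4 and (4 >= 37)
if t > acc and acc < t and (t >= acc):
    score = acc - (acc + acc)
score = acc // 38 + 7 * score
if t > acc and acc != t:
    emit(11)
if score == t:
    process(t)
    t = score[score]

if t > acc and acc < t and (t >= acc):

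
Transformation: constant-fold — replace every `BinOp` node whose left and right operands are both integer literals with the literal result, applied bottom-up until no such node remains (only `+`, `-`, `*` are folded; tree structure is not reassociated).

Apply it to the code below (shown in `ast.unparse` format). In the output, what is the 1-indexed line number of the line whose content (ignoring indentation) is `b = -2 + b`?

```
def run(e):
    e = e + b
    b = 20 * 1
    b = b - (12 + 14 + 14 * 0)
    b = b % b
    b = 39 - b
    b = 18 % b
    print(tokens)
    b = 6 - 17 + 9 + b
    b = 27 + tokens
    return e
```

Transformed code:
def run(e):
    e = e + b
    b = 20
    b = b - 26
    b = b % b
    b = 39 - b
    b = 18 % b
    print(tokens)
    b = -2 + b
    b = 27 + tokens
    return e

9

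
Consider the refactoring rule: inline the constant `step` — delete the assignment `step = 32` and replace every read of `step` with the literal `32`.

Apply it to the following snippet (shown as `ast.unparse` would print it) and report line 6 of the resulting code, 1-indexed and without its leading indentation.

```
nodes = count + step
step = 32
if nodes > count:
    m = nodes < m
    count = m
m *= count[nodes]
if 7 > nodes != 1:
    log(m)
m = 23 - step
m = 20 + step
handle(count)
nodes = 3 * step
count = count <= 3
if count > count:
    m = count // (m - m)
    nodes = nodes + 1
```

Transformed code:
nodes = count + 32
if nodes > count:
    m = nodes < m
    count = m
m *= count[nodes]
if 7 > nodes != 1:
    log(m)
m = 23 - 32
m = 20 + 32
handle(count)
nodes = 3 * 32
count = count <= 3
if count > count:
    m = count // (m - m)
    nodes = nodes + 1

if 7 > nodes != 1:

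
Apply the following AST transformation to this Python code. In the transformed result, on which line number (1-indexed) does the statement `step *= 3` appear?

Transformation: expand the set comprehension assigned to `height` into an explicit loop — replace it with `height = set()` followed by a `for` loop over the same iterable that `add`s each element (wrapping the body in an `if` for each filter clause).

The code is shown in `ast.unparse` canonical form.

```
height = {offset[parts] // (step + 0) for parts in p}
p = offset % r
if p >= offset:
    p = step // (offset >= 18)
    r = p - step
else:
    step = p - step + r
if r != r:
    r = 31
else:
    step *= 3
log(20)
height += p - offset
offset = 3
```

13

Transformed code:
height = set()
for parts in p:
    height.add(offset[parts] // (step + 0))
p = offset % r
if p >= offset:
    p = step // (offset >= 18)
    r = p - step
else:
    step = p - step + r
if r != r:
    r = 31
else:
    step *= 3
log(20)
height += p - offset
offset = 3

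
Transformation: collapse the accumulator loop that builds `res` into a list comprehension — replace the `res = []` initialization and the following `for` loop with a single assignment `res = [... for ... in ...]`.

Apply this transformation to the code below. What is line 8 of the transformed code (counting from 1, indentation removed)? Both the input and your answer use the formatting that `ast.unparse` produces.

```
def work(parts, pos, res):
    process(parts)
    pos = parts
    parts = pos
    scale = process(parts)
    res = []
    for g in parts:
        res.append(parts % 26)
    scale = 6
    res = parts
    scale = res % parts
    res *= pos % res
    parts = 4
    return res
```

Transformed code:
def work(parts, pos, res):
    process(parts)
    pos = parts
    parts = pos
    scale = process(parts)
    res = [parts % 26 for g in parts]
    scale = 6
    res = parts
    scale = res % parts
    res *= pos % res
    parts = 4
    return res

res = parts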